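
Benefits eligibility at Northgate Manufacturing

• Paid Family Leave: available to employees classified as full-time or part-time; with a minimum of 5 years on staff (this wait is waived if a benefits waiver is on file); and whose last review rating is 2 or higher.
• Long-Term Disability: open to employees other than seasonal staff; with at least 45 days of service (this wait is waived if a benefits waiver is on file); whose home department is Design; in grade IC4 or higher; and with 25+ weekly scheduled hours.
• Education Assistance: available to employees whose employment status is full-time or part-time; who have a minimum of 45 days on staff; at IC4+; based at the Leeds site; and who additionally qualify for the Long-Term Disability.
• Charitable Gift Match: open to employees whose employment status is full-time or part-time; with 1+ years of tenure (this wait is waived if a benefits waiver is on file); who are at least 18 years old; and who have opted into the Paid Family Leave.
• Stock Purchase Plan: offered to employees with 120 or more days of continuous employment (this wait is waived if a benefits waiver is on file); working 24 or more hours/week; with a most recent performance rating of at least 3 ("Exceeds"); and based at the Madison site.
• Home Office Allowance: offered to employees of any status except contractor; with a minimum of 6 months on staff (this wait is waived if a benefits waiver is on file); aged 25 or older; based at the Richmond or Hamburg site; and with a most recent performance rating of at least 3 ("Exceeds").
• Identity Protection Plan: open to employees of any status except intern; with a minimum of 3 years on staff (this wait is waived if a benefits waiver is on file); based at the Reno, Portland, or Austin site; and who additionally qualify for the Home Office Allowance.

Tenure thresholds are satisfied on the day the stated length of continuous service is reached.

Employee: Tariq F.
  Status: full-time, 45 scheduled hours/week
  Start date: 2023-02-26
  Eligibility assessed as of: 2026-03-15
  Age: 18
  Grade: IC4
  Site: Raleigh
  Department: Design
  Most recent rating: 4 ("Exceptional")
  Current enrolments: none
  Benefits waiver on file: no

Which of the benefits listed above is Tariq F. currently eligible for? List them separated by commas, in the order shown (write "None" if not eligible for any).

Service from 2023-02-26 to 2026-03-15: 1113 days.
Paid Family Leave — status full-time ✓; no waiver, service 1113 days < 5 years (≈1825 days) ✗ → not eligible.
Long-Term Disability — status full-time ✓ (not excluded); no waiver, service 1113 days ≥ 45 days ✓; dept Design ✓; grade IC4 ≥ IC4 ✓; 45 hrs/wk ≥ 25 ✓ → eligible.
Education Assistance — status full-time ✓; service 1113 days ≥ 45 days ✓; grade IC4 ≥ IC4 ✓; site Raleigh ✗ (not Leeds) → not eligible.
Charitable Gift Match — status full-time ✓; no waiver, service 1113 days ≥ 1 year (≈365 days) ✓; age 18 ≥ 18 ✓; not enrolled in Paid Family Leave ✗ → not eligible.
Stock Purchase Plan — no waiver, service 1113 days ≥ 120 days ✓; 45 hrs/wk ≥ 24 ✓; rating 4 ≥ 3 ✓; site Raleigh ✗ (not Madison) → not eligible.
Home Office Allowance — status full-time ✓ (not excluded); no waiver, service 1113 days ≥ 6 months (≈180 days) ✓; age 18 < 25 ✗ → not eligible.
Identity Protection Plan — status full-time ✓ (not excluded); no waiver, service 1113 days ≥ 3 years (≈1095 days) ✓; site Raleigh ✗ (not Reno, Portland, or Austin) → not eligible.

Long-Term Disability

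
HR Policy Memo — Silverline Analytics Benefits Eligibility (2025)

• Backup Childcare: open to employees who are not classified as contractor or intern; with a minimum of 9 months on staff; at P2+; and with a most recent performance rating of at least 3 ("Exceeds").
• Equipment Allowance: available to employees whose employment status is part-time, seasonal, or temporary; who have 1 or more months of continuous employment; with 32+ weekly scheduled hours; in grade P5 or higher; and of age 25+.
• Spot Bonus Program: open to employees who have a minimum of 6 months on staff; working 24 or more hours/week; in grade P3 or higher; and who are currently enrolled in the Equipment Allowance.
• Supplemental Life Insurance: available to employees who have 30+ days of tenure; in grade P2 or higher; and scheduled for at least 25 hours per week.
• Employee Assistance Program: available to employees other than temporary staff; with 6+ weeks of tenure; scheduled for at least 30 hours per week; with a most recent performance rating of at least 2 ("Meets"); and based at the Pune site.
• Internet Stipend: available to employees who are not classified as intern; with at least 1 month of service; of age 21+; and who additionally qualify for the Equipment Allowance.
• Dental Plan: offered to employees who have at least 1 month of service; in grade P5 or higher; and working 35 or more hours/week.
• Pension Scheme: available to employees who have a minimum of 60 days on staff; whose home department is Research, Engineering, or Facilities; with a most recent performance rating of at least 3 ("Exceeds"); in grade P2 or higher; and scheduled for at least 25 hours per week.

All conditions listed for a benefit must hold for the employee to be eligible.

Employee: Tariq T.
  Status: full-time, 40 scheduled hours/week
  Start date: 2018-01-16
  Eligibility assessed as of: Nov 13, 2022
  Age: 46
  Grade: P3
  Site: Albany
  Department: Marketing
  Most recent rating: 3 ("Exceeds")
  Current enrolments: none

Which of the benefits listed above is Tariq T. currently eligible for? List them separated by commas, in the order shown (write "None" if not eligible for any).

Service from 2018-01-16 to Nov 13, 2022: 1762 days.
Backup Childcare — status full-time ✓ (not excluded); service 1762 days ≥ 9 months (≈270 days) ✓; grade P3 ≥ P2 ✓; rating 3 ≥ 3 ✓ → eligible.
Equipment Allowance — status full-time ✗ (requires part-time, seasonal, or temporary) → not eligible.
Spot Bonus Program — service 1762 days ≥ 6 months (≈180 days) ✓; 40 hrs/wk ≥ 24 ✓; grade P3 ≥ P3 ✓; not enrolled in Equipment Allowance ✗ → not eligible.
Supplemental Life Insurance — service 1762 days ≥ 30 days ✓; grade P3 ≥ P2 ✓; 40 hrs/wk ≥ 25 ✓ → eligible.
Employee Assistance Program — status full-time ✓ (not excluded); service 1762 days ≥ 6 weeks (≈42 days) ✓; 40 hrs/wk ≥ 30 ✓; rating 3 ≥ 2 ✓; site Albany ✗ (not Pune) → not eligible.
Internet Stipend — status full-time ✓ (not excluded); service 1762 days ≥ 1 month (≈30 days) ✓; age 46 ≥ 21 ✓; not eligible for Equipment Allowance ✗ → not eligible.
Dental Plan — service 1762 days ≥ 1 month (≈30 days) ✓; grade P3 < P5 ✗ → not eligible.
Pension Scheme — service 1762 days ≥ 60 days ✓; dept Marketing ✗ → not eligible.

Backup Childcare, Supplemental Life Insurance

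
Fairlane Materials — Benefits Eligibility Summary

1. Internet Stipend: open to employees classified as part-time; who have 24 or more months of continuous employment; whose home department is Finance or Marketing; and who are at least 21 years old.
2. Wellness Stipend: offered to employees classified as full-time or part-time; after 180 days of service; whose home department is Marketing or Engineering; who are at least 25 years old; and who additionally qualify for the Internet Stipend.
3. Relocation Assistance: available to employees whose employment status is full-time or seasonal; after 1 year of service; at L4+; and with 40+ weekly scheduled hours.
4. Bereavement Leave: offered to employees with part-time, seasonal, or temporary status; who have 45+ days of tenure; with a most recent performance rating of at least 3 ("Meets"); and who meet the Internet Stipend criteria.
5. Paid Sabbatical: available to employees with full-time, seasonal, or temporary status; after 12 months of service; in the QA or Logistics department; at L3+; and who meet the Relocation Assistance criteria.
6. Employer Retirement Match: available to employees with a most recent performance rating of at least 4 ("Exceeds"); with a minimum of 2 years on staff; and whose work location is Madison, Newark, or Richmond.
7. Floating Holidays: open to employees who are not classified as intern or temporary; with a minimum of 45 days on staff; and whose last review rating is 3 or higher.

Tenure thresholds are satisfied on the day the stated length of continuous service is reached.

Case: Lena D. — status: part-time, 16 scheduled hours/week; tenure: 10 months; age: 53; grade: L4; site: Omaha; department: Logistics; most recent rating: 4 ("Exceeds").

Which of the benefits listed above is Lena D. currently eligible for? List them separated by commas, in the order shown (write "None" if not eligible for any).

Internet Stipend — status part-time ✓; service 10 months < 24 months ✗ → not eligible.
Wellness Stipend — status part-time ✓; service 10 months ≥ 180 days ✓; dept Logistics ✗ → not eligible.
Relocation Assistance — status part-time ✗ (requires full-time or seasonal) → not eligible.
Bereavement Leave — status part-time ✓; service 10 months ≥ 45 days ✓; rating 4 ≥ 3 ✓; not eligible for Internet Stipend ✗ → not eligible.
Paid Sabbatical — status part-time ✗ (requires full-time, seasonal, or temporary) → not eligible.
Employer Retirement Match — rating 4 ≥ 4 ✓; service 10 months < 2 years (≈730 days) ✗ → not eligible.
Floating Holidays — status part-time ✓ (not excluded); service 10 months ≥ 45 days ✓; rating 4 ≥ 3 ✓ → eligible.

Floating Holidays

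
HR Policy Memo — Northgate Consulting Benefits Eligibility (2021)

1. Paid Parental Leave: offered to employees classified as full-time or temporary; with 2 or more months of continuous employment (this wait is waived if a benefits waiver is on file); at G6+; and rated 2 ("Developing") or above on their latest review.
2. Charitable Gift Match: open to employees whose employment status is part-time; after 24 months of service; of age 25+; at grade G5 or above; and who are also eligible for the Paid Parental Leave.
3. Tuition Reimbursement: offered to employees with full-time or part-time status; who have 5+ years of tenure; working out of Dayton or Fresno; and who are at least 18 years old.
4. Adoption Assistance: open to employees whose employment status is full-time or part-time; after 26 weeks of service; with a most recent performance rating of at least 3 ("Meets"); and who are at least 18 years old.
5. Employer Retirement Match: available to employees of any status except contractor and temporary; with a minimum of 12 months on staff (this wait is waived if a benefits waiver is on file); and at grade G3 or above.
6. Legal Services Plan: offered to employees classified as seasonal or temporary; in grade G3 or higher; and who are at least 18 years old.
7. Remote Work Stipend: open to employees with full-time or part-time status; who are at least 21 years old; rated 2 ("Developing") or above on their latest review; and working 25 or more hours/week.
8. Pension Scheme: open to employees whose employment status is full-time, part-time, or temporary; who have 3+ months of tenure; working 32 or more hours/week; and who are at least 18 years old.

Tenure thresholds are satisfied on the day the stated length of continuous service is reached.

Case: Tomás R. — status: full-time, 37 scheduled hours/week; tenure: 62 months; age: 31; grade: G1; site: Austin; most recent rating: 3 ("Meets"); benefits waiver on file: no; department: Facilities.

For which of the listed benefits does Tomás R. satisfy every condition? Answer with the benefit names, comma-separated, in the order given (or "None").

Adoption Assistance, Remote Work Stipend, Pension Scheme

Paid Parental Leave — status full-time ✓; no waiver, service 62 months ≥ 2 months ✓; grade G1 < G6 ✗ → not eligible.
Charitable Gift Match — status full-time ✗ (requires part-time) → not eligible.
Tuition Reimbursement — status full-time ✓; service 62 months ≥ 5 years (≈1825 days) ✓; site Austin ✗ (not Dayton or Fresno) → not eligible.
Adoption Assistance — status full-time ✓; service 62 months ≥ 26 weeks (≈182 days) ✓; rating 3 ≥ 3 ✓; age 31 ≥ 18 ✓ → eligible.
Employer Retirement Match — status full-time ✓ (not excluded); no waiver, service 62 months ≥ 12 months ✓; grade G1 < G3 ✗ → not eligible.
Legal Services Plan — status full-time ✗ (requires seasonal or temporary) → not eligible.
Remote Work Stipend — status full-time ✓; age 31 ≥ 21 ✓; rating 3 ≥ 2 ✓; 37 hrs/wk ≥ 25 ✓ → eligible.
Pension Scheme — status full-time ✓; service 62 months ≥ 3 months ✓; 37 hrs/wk ≥ 32 ✓; age 31 ≥ 18 ✓ → eligible.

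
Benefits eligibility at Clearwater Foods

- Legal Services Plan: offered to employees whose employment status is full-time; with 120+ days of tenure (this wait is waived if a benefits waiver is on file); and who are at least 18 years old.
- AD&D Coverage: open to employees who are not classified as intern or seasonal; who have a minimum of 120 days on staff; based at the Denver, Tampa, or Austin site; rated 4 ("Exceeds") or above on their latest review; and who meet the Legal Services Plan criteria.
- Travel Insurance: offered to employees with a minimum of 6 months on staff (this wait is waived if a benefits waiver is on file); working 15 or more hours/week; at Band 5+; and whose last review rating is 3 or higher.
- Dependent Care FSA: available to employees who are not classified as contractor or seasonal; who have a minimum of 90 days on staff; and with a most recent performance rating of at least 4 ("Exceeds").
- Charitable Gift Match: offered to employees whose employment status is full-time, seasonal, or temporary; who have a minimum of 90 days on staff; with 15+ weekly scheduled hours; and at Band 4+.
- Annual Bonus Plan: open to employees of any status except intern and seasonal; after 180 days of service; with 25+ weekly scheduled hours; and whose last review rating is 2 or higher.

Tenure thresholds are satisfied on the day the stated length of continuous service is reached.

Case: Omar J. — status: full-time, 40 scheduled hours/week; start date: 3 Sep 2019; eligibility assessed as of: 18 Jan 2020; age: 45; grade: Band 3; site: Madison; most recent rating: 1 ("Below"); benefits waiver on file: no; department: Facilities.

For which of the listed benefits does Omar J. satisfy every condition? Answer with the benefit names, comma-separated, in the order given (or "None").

Service from 3 Sep 2019 to 18 Jan 2020: 137 days.
Legal Services Plan — status full-time ✓; no waiver, service 137 days ≥ 120 days ✓; age 45 ≥ 18 ✓ → eligible.
AD&D Coverage — status full-time ✓ (not excluded); service 137 days ≥ 120 days ✓; site Madison ✗ (not Denver, Tampa, or Austin) → not eligible.
Travel Insurance — no waiver, service 137 days < 6 months (≈180 days) ✗ → not eligible.
Dependent Care FSA — status full-time ✓ (not excluded); service 137 days ≥ 90 days ✓; rating 1 < 4 ✗ → not eligible.
Charitable Gift Match — status full-time ✓; service 137 days ≥ 90 days ✓; 40 hrs/wk ≥ 15 ✓; grade Band 3 < Band 4 ✗ → not eligible.
Annual Bonus Plan — status full-time ✓ (not excluded); service 137 days < 180 days ✗ → not eligible.

Legal Services Plan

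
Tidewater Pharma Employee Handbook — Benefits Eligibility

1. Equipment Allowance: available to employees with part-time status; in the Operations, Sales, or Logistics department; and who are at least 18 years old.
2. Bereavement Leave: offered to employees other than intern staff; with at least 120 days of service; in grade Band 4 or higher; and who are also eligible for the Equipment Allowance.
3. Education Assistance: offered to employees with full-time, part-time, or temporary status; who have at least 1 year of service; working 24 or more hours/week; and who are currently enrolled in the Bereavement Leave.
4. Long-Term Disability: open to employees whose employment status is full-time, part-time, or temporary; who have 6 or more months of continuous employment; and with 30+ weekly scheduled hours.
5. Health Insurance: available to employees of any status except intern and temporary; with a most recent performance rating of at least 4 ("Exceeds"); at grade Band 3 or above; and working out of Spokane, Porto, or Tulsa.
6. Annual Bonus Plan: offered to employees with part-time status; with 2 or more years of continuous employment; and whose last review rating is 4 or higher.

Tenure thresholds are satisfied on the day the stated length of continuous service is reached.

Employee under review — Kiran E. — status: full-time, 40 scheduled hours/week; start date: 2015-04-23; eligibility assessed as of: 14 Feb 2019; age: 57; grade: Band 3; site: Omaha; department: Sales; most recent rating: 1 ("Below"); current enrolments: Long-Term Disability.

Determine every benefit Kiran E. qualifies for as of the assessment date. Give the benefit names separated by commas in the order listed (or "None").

Long-Term Disability

Service from 2015-04-23 to 14 Feb 2019: 1393 days.
Equipment Allowance — status full-time ✗ (requires part-time) → not eligible.
Bereavement Leave — status full-time ✓ (not excluded); service 1393 days ≥ 120 days ✓; grade Band 3 < Band 4 ✗ → not eligible.
Education Assistance — status full-time ✓; service 1393 days ≥ 1 year (≈365 days) ✓; 40 hrs/wk ≥ 24 ✓; not enrolled in Bereavement Leave ✗ → not eligible.
Long-Term Disability — status full-time ✓; service 1393 days ≥ 6 months (≈180 days) ✓; 40 hrs/wk ≥ 30 ✓ → eligible.
Health Insurance — status full-time ✓ (not excluded); rating 1 < 4 ✗ → not eligible.
Annual Bonus Plan — status full-time ✗ (requires part-time) → not eligible.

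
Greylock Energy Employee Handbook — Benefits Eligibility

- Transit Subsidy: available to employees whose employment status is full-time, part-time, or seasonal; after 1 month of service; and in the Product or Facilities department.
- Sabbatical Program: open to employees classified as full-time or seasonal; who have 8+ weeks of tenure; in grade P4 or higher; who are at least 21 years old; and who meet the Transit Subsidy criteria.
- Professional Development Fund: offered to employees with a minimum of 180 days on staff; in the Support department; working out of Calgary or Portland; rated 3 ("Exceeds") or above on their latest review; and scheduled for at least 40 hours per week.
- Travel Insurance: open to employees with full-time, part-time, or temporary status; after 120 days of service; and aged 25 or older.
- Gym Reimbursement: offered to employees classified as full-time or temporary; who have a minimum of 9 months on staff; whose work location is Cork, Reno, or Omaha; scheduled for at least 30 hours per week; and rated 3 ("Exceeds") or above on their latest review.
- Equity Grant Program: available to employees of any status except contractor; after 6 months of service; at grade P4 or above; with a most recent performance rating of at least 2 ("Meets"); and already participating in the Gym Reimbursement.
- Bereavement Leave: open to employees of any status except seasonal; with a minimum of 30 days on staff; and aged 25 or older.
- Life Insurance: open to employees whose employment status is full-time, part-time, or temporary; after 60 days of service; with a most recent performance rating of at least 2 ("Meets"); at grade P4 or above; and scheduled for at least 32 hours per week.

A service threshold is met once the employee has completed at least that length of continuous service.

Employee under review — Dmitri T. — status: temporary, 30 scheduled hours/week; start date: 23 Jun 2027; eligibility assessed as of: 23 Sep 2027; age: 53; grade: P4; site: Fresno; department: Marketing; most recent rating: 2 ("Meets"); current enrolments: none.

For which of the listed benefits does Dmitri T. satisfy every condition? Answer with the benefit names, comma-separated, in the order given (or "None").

Bereavement Leave

Service from 23 Jun 2027 to 23 Sep 2027: 92 days.
Transit Subsidy — status temporary ✗ (requires full-time, part-time, or seasonal) → not eligible.
Sabbatical Program — status temporary ✗ (requires full-time or seasonal) → not eligible.
Professional Development Fund — service 92 days < 180 days ✗ → not eligible.
Travel Insurance — status temporary ✓; service 92 days < 120 days ✗ → not eligible.
Gym Reimbursement — status temporary ✓; service 92 days < 9 months (≈270 days) ✗ → not eligible.
Equity Grant Program — status temporary ✓ (not excluded); service 92 days < 6 months (≈180 days) ✗ → not eligible.
Bereavement Leave — status temporary ✓ (not excluded); service 92 days ≥ 30 days ✓; age 53 ≥ 25 ✓ → eligible.
Life Insurance — status temporary ✓; service 92 days ≥ 60 days ✓; rating 2 ≥ 2 ✓; grade P4 ≥ P4 ✓; 30 hrs/wk < 32 ✗ → not eligible.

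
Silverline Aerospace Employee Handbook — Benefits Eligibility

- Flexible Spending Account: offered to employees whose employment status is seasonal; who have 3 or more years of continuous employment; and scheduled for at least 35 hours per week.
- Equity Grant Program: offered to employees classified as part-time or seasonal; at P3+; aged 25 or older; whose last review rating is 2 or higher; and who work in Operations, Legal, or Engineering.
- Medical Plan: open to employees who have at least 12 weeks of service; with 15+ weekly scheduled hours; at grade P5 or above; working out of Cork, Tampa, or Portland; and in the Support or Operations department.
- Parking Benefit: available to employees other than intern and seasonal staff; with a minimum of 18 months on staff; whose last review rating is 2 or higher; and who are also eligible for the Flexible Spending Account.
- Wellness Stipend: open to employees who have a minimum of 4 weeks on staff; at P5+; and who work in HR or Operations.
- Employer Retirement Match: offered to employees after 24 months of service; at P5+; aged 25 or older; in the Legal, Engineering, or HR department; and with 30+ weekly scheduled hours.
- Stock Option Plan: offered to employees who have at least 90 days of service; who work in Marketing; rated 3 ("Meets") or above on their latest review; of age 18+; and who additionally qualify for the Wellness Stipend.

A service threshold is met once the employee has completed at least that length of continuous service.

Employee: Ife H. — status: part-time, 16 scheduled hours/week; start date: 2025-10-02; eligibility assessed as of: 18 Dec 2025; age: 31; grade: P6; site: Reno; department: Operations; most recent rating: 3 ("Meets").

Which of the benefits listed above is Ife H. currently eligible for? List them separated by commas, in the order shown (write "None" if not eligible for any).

Equity Grant Program, Wellness Stipend

Service from 2025-10-02 to 18 Dec 2025: 77 days.
Flexible Spending Account — status part-time ✗ (requires seasonal) → not eligible.
Equity Grant Program — status part-time ✓; grade P6 ≥ P3 ✓; age 31 ≥ 25 ✓; rating 3 ≥ 2 ✓; dept Operations ✓ → eligible.
Medical Plan — service 77 days < 12 weeks (≈84 days) ✗ → not eligible.
Parking Benefit — status part-time ✓ (not excluded); service 77 days < 18 months (≈540 days) ✗ → not eligible.
Wellness Stipend — service 77 days ≥ 4 weeks (≈28 days) ✓; grade P6 ≥ P5 ✓; dept Operations ✓ → eligible.
Employer Retirement Match — service 77 days < 24 months (≈720 days) ✗ → not eligible.
Stock Option Plan — service 77 days < 90 days ✗ → not eligible.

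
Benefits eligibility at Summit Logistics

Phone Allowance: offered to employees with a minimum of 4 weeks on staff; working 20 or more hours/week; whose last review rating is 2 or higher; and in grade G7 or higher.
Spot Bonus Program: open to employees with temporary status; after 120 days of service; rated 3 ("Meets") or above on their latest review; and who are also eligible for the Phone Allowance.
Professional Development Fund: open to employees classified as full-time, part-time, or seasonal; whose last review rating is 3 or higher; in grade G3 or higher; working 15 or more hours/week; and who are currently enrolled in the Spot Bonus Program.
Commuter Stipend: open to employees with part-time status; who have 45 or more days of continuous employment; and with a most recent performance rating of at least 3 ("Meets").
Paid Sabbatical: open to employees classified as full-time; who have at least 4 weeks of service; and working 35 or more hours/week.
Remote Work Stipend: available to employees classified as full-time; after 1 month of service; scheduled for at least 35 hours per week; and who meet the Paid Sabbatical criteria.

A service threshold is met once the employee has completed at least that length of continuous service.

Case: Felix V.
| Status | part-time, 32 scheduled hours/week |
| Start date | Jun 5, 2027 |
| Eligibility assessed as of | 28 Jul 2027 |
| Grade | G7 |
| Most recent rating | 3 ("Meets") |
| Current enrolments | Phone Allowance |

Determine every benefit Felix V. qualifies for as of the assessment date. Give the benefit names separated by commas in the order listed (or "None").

Phone Allowance, Commuter Stipend

Service from Jun 5, 2027 to 28 Jul 2027: 53 days.
Phone Allowance — service 53 days ≥ 4 weeks (≈28 days) ✓; 32 hrs/wk ≥ 20 ✓; rating 3 ≥ 2 ✓; grade G7 ≥ G7 ✓ → eligible.
Spot Bonus Program — status part-time ✗ (requires temporary) → not eligible.
Professional Development Fund — status part-time ✓; rating 3 ≥ 3 ✓; grade G7 ≥ G3 ✓; 32 hrs/wk ≥ 15 ✓; not enrolled in Spot Bonus Program ✗ → not eligible.
Commuter Stipend — status part-time ✓; service 53 days ≥ 45 days ✓; rating 3 ≥ 3 ✓ → eligible.
Paid Sabbatical — status part-time ✗ (requires full-time) → not eligible.
Remote Work Stipend — status part-time ✗ (requires full-time) → not eligible.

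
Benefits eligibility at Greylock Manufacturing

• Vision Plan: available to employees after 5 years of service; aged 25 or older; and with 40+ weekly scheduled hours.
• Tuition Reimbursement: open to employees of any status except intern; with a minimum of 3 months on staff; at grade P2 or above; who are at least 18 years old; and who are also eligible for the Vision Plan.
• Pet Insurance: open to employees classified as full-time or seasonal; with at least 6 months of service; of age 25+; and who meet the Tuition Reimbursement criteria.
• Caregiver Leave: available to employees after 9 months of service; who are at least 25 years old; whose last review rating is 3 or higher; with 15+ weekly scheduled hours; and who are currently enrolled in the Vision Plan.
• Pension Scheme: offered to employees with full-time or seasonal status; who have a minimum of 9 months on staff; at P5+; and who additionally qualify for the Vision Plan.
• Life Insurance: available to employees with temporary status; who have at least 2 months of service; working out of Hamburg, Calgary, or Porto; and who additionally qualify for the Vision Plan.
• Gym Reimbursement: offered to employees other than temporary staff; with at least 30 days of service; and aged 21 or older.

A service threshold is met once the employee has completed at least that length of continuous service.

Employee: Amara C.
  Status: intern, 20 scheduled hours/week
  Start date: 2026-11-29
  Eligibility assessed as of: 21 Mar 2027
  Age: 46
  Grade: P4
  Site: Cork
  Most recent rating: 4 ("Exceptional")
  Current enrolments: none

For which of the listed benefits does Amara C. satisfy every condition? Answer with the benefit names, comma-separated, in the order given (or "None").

Service from 2026-11-29 to 21 Mar 2027: 112 days.
Vision Plan — service 112 days < 5 years (≈1825 days) ✗ → not eligible.
Tuition Reimbursement — status intern ✗ (excluded) → not eligible.
Pet Insurance — status intern ✗ (requires full-time or seasonal) → not eligible.
Caregiver Leave — service 112 days < 9 months (≈270 days) ✗ → not eligible.
Pension Scheme — status intern ✗ (requires full-time or seasonal) → not eligible.
Life Insurance — status intern ✗ (requires temporary) → not eligible.
Gym Reimbursement — status intern ✓ (not excluded); service 112 days ≥ 30 days ✓; age 46 ≥ 21 ✓ → eligible.

Gym Reimbursement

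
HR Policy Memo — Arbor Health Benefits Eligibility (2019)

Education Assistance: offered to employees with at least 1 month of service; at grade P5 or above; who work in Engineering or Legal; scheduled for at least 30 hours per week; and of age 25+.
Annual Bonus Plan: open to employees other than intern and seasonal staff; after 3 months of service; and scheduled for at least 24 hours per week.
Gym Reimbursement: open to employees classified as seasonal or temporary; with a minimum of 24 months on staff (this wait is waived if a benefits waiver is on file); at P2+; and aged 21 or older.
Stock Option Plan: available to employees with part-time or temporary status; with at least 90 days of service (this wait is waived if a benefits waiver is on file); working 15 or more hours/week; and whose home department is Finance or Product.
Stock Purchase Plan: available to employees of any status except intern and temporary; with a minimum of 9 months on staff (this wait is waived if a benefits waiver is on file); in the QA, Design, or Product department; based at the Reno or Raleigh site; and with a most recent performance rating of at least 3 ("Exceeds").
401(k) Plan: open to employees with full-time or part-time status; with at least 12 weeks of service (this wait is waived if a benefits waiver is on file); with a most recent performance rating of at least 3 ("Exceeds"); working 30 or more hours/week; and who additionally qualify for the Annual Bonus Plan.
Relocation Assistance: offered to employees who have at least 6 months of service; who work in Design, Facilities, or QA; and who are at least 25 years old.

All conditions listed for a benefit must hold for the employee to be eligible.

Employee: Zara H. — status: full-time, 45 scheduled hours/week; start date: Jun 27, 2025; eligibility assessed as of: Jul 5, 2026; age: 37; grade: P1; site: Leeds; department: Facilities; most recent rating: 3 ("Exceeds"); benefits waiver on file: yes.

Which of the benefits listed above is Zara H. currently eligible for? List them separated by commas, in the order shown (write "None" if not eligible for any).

Annual Bonus Plan, 401(k) Plan, Relocation Assistance

Service from Jun 27, 2025 to Jul 5, 2026: 373 days.
Education Assistance — service 373 days ≥ 1 month (≈30 days) ✓; grade P1 < P5 ✗ → not eligible.
Annual Bonus Plan — status full-time ✓ (not excluded); service 373 days ≥ 3 months (≈90 days) ✓; 45 hrs/wk ≥ 24 ✓ → eligible.
Gym Reimbursement — status full-time ✗ (requires seasonal or temporary) → not eligible.
Stock Option Plan — status full-time ✗ (requires part-time or temporary) → not eligible.
Stock Purchase Plan — status full-time ✓ (not excluded); benefits waiver on file ✓; dept Facilities ✗ → not eligible.
401(k) Plan — status full-time ✓; benefits waiver on file ✓; rating 3 ≥ 3 ✓; 45 hrs/wk ≥ 30 ✓; eligible for Annual Bonus Plan ✓ → eligible.
Relocation Assistance — service 373 days ≥ 6 months (≈180 days) ✓; dept Facilities ✓; age 37 ≥ 25 ✓ → eligible.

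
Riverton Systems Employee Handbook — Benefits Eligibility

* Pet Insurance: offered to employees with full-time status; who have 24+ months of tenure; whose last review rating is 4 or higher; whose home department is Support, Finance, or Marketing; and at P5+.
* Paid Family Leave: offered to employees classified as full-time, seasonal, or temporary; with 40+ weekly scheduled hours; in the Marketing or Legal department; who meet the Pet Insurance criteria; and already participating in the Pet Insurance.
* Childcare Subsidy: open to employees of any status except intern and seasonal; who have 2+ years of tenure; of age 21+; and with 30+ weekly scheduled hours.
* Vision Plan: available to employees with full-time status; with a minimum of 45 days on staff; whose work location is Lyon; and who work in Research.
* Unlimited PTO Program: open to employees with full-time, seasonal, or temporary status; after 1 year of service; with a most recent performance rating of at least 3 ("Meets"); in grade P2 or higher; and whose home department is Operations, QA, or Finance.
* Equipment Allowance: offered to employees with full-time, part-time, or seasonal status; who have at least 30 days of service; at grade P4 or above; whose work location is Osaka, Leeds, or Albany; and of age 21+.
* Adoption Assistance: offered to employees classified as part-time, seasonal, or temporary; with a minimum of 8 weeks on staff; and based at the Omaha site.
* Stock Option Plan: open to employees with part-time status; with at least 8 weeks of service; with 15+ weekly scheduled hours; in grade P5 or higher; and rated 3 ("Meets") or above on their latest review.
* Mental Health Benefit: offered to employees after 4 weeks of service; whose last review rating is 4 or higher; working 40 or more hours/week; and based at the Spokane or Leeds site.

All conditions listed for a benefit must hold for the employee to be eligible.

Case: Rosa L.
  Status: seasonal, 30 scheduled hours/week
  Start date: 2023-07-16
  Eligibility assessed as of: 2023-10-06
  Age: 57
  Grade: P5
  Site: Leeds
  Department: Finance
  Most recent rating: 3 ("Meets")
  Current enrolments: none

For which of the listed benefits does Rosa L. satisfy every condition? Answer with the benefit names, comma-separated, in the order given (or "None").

Equipment Allowance

Service from 2023-07-16 to 2023-10-06: 82 days.
Pet Insurance — status seasonal ✗ (requires full-time) → not eligible.
Paid Family Leave — status seasonal ✓; 30 hrs/wk < 40 ✗ → not eligible.
Childcare Subsidy — status seasonal ✗ (excluded) → not eligible.
Vision Plan — status seasonal ✗ (requires full-time) → not eligible.
Unlimited PTO Program — status seasonal ✓; service 82 days < 1 year (≈365 days) ✗ → not eligible.
Equipment Allowance — status seasonal ✓; service 82 days ≥ 30 days ✓; grade P5 ≥ P4 ✓; site Leeds ✓; age 57 ≥ 21 ✓ → eligible.
Adoption Assistance — status seasonal ✓; service 82 days ≥ 8 weeks (≈56 days) ✓; site Leeds ✗ (not Omaha) → not eligible.
Stock Option Plan — status seasonal ✗ (requires part-time) → not eligible.
Mental Health Benefit — service 82 days ≥ 4 weeks (≈28 days) ✓; rating 3 < 4 ✗ → not eligible.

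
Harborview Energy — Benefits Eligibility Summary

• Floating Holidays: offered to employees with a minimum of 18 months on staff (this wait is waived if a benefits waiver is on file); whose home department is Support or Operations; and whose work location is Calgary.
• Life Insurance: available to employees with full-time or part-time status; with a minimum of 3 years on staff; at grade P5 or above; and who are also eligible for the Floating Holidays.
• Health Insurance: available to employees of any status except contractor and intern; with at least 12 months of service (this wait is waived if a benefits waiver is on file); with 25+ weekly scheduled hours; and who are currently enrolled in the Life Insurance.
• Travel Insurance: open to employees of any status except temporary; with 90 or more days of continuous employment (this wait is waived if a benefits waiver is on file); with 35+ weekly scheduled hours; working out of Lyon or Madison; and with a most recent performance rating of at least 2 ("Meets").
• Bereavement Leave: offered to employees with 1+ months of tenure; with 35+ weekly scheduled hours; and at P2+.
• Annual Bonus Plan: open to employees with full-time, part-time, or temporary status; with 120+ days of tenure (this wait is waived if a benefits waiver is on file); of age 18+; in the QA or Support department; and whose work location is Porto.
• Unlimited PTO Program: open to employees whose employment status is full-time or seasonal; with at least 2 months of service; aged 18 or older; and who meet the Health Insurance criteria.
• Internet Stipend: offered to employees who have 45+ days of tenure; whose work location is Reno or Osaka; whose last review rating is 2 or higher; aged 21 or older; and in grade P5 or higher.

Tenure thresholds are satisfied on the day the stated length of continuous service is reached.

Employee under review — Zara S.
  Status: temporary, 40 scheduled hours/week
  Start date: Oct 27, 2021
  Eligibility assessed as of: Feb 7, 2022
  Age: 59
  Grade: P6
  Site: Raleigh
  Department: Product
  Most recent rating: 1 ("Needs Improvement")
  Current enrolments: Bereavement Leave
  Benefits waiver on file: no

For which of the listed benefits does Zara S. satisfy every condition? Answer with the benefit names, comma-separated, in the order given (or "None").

Service from Oct 27, 2021 to Feb 7, 2022: 103 days.
Floating Holidays — no waiver, service 103 days < 18 months (≈540 days) ✗ → not eligible.
Life Insurance — status temporary ✗ (requires full-time or part-time) → not eligible.
Health Insurance — status temporary ✓ (not excluded); no waiver, service 103 days < 12 months (≈360 days) ✗ → not eligible.
Travel Insurance — status temporary ✗ (excluded) → not eligible.
Bereavement Leave — service 103 days ≥ 1 month (≈30 days) ✓; 40 hrs/wk ≥ 35 ✓; grade P6 ≥ P2 ✓ → eligible.
Annual Bonus Plan — status temporary ✓; no waiver, service 103 days < 120 days ✗ → not eligible.
Unlimited PTO Program — status temporary ✗ (requires full-time or seasonal) → not eligible.
Internet Stipend — service 103 days ≥ 45 days ✓; site Raleigh ✗ (not Reno or Osaka) → not eligible.

Bereavement Leave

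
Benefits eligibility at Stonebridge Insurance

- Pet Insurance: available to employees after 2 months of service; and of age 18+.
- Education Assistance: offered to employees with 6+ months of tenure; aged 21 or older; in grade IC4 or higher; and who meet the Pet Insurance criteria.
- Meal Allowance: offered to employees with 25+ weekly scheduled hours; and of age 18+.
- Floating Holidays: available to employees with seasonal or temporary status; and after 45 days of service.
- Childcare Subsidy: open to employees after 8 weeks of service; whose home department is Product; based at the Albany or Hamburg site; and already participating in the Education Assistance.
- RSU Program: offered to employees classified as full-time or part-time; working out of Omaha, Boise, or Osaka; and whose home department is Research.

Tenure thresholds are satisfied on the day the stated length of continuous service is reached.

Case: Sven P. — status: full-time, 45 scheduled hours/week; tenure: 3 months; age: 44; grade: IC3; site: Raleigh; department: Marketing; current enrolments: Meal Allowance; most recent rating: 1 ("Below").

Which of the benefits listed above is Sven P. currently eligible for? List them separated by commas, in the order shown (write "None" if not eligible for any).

Pet Insurance, Meal Allowance

Pet Insurance — service 3 months ≥ 2 months ✓; age 44 ≥ 18 ✓ → eligible.
Education Assistance — service 3 months < 6 months ✗ → not eligible.
Meal Allowance — 45 hrs/wk ≥ 25 ✓; age 44 ≥ 18 ✓ → eligible.
Floating Holidays — status full-time ✗ (requires seasonal or temporary) → not eligible.
Childcare Subsidy — service 3 months ≥ 8 weeks (≈56 days) ✓; dept Marketing ✗ → not eligible.
RSU Program — status full-time ✓; site Raleigh ✗ (not Omaha, Boise, or Osaka) → not eligible.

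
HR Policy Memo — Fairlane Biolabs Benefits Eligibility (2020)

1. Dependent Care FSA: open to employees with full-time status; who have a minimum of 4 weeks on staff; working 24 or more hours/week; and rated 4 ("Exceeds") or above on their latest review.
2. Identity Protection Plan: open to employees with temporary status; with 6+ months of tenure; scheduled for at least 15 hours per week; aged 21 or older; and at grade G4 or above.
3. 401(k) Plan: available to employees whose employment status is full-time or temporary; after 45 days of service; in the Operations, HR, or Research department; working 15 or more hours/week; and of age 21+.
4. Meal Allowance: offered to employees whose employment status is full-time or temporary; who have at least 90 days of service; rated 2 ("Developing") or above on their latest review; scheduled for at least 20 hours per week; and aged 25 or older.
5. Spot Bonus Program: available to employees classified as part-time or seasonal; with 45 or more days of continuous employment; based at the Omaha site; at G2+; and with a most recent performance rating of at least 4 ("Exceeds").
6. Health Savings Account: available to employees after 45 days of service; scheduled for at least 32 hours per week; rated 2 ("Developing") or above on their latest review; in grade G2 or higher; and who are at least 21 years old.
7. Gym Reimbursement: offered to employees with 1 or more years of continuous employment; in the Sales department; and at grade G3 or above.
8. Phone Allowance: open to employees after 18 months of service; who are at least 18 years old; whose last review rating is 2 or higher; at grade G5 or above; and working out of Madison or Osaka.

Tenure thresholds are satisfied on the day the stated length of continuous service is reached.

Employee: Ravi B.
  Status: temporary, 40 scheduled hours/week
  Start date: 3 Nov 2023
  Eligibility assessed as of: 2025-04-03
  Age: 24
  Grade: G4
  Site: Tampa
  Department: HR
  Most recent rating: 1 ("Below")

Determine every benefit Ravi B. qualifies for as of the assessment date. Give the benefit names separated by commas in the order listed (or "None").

Identity Protection Plan, 401(k) Plan

Service from 3 Nov 2023 to 2025-04-03: 517 days.
Dependent Care FSA — status temporary ✗ (requires full-time) → not eligible.
Identity Protection Plan — status temporary ✓; service 517 days ≥ 6 months (≈180 days) ✓; 40 hrs/wk ≥ 15 ✓; age 24 ≥ 21 ✓; grade G4 ≥ G4 ✓ → eligible.
401(k) Plan — status temporary ✓; service 517 days ≥ 45 days ✓; dept HR ✓; 40 hrs/wk ≥ 15 ✓; age 24 ≥ 21 ✓ → eligible.
Meal Allowance — status temporary ✓; service 517 days ≥ 90 days ✓; rating 1 < 2 ✗ → not eligible.
Spot Bonus Program — status temporary ✗ (requires part-time or seasonal) → not eligible.
Health Savings Account — service 517 days ≥ 45 days ✓; 40 hrs/wk ≥ 32 ✓; rating 1 < 2 ✗ → not eligible.
Gym Reimbursement — service 517 days ≥ 1 year (≈365 days) ✓; dept HR ✗ → not eligible.
Phone Allowance — service 517 days < 18 months (≈540 days) ✗ → not eligible.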